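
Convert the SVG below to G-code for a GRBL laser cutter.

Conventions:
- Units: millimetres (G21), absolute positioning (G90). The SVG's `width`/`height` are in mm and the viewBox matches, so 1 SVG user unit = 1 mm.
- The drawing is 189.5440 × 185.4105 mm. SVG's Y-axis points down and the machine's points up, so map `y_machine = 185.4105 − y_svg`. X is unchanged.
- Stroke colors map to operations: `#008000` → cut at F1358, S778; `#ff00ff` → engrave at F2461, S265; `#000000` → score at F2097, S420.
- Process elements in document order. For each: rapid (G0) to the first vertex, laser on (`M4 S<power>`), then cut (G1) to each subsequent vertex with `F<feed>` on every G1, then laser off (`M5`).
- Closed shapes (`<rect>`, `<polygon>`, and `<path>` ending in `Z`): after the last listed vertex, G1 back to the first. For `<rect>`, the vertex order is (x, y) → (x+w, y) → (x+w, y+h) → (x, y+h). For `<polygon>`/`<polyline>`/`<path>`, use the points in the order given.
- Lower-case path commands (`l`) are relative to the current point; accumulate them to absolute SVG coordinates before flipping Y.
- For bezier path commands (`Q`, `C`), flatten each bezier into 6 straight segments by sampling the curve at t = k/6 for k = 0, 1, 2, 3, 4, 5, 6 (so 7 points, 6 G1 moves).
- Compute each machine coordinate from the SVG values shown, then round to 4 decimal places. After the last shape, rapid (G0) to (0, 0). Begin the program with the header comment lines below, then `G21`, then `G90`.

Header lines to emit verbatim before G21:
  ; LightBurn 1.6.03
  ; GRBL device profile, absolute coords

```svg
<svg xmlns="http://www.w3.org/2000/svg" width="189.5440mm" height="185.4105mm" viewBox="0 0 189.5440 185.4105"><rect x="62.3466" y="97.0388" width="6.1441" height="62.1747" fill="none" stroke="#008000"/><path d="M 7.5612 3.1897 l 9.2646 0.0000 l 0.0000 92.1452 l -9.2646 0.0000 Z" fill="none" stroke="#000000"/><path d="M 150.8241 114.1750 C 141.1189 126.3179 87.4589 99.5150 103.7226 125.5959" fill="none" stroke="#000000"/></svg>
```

Since the viewBox matches the mm dimensions, user units are millimetres directly. The only transform is the Y-flip y_m = 185.4105 − y_svg.

Shape 1 is a rectangle drawn with `<rect>`. Its stroke #008000 means cut at S778, F1358. After flipping Y the toolpath is (62.3466,88.3717) → (68.4907,88.3717) → (68.4907,26.1970) → (62.3466,26.1970) → (62.3466,88.3717), returning to the start.

Shape 2 is a rectangle drawn with `<path>`. Its stroke #000000 means score at S420, F2097. After flipping Y the toolpath is (7.5612,182.2208) → (16.8258,182.2208) → (16.8258,90.0756) → (7.5612,90.0756) → (7.5612,182.2208), returning to the start.

Shape 3 is a cubic bezier drawn with `<path>`. Its stroke #000000 means score at S420, F2097. After flipping Y the toolpath is (150.8241,71.2355) → (142.8358,67.9844) → (130.6850,68.6734) → (117.5350,70.7518) → (106.5491,71.6687) → (100.8905,68.8732) → (103.7226,59.8146).

; LightBurn 1.6.03
; GRBL device profile, absolute coords
G21
G90
G0 X62.3466 Y88.3717
M4 S778
G1 X68.4907 Y88.3717 F1358
G1 X68.4907 Y26.1970 F1358
G1 X62.3466 Y26.1970 F1358
G1 X62.3466 Y88.3717 F1358
M5
G0 X7.5612 Y182.2208
M4 S420
G1 X16.8258 Y182.2208 F2097
G1 X16.8258 Y90.0756 F2097
G1 X7.5612 Y90.0756 F2097
G1 X7.5612 Y182.2208 F2097
M5
G0 X150.8241 Y71.2355
M4 S420
G1 X142.8358 Y67.9844 F2097
G1 X130.6850 Y68.6734 F2097
G1 X117.5350 Y70.7518 F2097
G1 X106.5491 Y71.6687 F2097
G1 X100.8905 Y68.8732 F2097
G1 X103.7226 Y59.8146 F2097
M5
G0 X0.0000 Y0.0000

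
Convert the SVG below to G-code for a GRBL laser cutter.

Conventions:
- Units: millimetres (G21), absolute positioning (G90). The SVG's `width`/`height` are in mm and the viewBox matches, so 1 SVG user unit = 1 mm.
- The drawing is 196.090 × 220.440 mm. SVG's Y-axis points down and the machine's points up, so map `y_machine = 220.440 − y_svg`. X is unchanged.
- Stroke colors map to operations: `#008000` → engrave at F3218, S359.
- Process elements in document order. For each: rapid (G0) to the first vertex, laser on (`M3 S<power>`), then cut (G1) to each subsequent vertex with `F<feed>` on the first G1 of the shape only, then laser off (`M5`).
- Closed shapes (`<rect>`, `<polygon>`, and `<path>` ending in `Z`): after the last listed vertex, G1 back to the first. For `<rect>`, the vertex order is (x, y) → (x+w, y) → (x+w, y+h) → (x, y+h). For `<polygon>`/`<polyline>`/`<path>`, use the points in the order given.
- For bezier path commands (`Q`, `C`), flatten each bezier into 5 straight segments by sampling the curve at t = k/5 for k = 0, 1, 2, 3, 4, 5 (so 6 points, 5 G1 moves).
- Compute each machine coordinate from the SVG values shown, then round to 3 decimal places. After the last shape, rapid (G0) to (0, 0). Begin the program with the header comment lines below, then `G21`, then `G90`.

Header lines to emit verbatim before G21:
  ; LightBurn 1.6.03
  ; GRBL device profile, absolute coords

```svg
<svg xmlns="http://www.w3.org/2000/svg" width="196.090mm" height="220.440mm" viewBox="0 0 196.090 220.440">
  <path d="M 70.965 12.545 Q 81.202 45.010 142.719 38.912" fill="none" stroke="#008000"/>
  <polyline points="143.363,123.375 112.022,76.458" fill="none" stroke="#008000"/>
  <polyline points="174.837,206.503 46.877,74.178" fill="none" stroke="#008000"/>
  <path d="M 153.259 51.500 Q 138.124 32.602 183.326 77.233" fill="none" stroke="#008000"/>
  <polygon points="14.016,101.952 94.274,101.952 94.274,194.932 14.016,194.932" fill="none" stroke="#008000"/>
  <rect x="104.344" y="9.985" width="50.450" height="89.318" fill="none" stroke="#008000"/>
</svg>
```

1 u = 1 mm; y_m = 220.440 − y.

[1] `<path>` quadratic bezier, #008000→engrave S359 F3218: (70.965,207.895) → (77.111,196.452) → (87.359,188.093) → (101.710,182.820) → (120.163,180.631) → (142.719,181.528)

[2] `<polyline>` line segment, #008000→engrave S359 F3218: (143.363,97.065) → (112.022,143.982)

[3] `<polyline>` line segment, #008000→engrave S359 F3218: (174.837,13.937) → (46.877,146.262)

[4] `<path>` quadratic bezier, #008000→engrave S359 F3218: (153.259,168.940) → (149.618,173.958) → (150.805,173.894) → (156.818,168.747) → (167.659,158.518) → (183.326,143.207)

[5] `<polygon>` rectangle, #008000→engrave S359 F3218: (14.016,118.488) → (94.274,118.488) → (94.274,25.508) → (14.016,25.508) → (14.016,118.488) (closed)

[6] `<rect>` rectangle, #008000→engrave S359 F3218: (104.344,210.455) → (154.794,210.455) → (154.794,121.137) → (104.344,121.137) → (104.344,210.455) (closed)

; LightBurn 1.6.03
; GRBL device profile, absolute coords
G21
G90
G0 X70.965 Y207.895
M3 S359
G1 X77.111 Y196.452 F3218
G1 X87.359 Y188.093
G1 X101.710 Y182.820
G1 X120.163 Y180.631
G1 X142.719 Y181.528
M5
G0 X143.363 Y97.065
M3 S359
G1 X112.022 Y143.982 F3218
M5
G0 X174.837 Y13.937
M3 S359
G1 X46.877 Y146.262 F3218
M5
G0 X153.259 Y168.940
M3 S359
G1 X149.618 Y173.958 F3218
G1 X150.805 Y173.894
G1 X156.818 Y168.747
G1 X167.659 Y158.518
G1 X183.326 Y143.207
M5
G0 X14.016 Y118.488
M3 S359
G1 X94.274 Y118.488 F3218
G1 X94.274 Y25.508
G1 X14.016 Y25.508
G1 X14.016 Y118.488
M5
G0 X104.344 Y210.455
M3 S359
G1 X154.794 Y210.455 F3218
G1 X154.794 Y121.137
G1 X104.344 Y121.137
G1 X104.344 Y210.455
M5
G0 X0.000 Y0.000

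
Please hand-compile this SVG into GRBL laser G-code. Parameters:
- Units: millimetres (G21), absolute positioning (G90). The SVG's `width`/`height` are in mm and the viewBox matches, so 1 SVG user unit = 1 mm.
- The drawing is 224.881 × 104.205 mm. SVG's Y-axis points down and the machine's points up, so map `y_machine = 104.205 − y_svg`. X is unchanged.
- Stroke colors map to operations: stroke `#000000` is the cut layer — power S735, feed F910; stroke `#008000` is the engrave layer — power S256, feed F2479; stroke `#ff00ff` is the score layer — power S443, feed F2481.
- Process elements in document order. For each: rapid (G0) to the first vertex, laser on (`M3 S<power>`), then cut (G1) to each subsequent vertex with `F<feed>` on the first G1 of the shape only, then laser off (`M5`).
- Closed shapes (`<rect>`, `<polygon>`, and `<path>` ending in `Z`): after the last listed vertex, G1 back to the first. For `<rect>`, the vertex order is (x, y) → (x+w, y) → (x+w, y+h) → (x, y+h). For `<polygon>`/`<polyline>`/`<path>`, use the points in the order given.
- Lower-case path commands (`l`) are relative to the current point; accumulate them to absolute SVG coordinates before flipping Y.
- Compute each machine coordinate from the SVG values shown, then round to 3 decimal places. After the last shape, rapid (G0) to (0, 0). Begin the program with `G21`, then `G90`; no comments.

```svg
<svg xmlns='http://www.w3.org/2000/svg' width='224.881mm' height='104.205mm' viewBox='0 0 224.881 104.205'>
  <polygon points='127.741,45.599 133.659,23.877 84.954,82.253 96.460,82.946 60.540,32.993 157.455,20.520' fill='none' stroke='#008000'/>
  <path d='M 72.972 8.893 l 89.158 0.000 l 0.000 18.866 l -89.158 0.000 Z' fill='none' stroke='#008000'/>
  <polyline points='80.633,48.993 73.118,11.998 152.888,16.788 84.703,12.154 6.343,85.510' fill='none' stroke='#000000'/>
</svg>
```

viewBox `0 0 224.881 104.205` with mm width/height → 1 unit = 1 mm. Flip: y_m = 104.205 − y_svg.

**Shape 1** — `<polygon>` closed polygon, stroke `#008000` → engrave (S256, F2479). Machine vertices: (127.741,58.606) → (133.659,80.328) → (84.954,21.952) → (96.460,21.259) → (60.540,71.212) → (157.455,83.685) → (127.741,58.606). Closed: final G1 returns to the first vertex.

**Shape 2** — `<path>` rectangle, stroke `#008000` → engrave (S256, F2479). Machine vertices: (72.972,95.312) → (162.130,95.312) → (162.130,76.446) → (72.972,76.446) → (72.972,95.312). Closed: final G1 returns to the first vertex.

**Shape 3** — `<polyline>` open polyline, stroke `#000000` → cut (S735, F910). Machine vertices: (80.633,55.212) → (73.118,92.207) → (152.888,87.417) → (84.703,92.051) → (6.343,18.695). Open path.

G21
G90
G0 X127.741 Y58.606
M3 S256
G1 X133.659 Y80.328 F2479
G1 X84.954 Y21.952
G1 X96.460 Y21.259
G1 X60.540 Y71.212
G1 X157.455 Y83.685
G1 X127.741 Y58.606
M5
G0 X72.972 Y95.312
M3 S256
G1 X162.130 Y95.312 F2479
G1 X162.130 Y76.446
G1 X72.972 Y76.446
G1 X72.972 Y95.312
M5
G0 X80.633 Y55.212
M3 S735
G1 X73.118 Y92.207 F910
G1 X152.888 Y87.417
G1 X84.703 Y92.051
G1 X6.343 Y18.695
M5
G0 X0.000 Y0.000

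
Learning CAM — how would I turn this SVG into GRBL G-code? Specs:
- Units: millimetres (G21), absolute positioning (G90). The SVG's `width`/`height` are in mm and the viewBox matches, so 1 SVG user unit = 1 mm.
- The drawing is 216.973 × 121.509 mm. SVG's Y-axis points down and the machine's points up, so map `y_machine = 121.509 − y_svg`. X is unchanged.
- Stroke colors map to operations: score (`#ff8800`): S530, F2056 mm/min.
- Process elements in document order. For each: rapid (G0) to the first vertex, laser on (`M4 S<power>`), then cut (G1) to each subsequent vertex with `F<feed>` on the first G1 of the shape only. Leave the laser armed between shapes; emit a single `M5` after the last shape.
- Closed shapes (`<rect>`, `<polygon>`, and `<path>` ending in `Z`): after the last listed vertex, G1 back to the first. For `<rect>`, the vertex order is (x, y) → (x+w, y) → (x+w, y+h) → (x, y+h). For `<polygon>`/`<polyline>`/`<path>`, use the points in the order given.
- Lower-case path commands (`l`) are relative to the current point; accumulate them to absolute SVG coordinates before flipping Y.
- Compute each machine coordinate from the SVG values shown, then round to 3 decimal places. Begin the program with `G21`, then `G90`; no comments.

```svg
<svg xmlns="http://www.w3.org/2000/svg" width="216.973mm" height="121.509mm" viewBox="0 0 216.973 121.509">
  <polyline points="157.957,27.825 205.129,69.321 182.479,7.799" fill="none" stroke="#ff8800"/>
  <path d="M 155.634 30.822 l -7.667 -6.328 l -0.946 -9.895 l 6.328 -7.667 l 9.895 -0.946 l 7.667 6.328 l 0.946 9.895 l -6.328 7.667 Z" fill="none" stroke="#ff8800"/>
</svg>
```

viewBox `0 0 216.973 121.509` with mm width/height → 1 unit = 1 mm. Flip: y_m = 121.509 − y_svg.

**Shape 1** — `<polyline>` open polyline, stroke `#ff8800` → score (S530, F2056). Machine vertices: (157.957,93.684) → (205.129,52.188) → (182.479,113.710). Open path.

**Shape 2** — `<path>` regular polygon, stroke `#ff8800` → score (S530, F2056). Machine vertices: (155.634,90.687) → (147.967,97.015) → (147.021,106.910) → (153.349,114.577) → (163.244,115.523) → (170.911,109.195) → (171.857,99.300) → (165.529,91.633) → (155.634,90.687). Closed: final G1 returns to the first vertex.

G21
G90
G0 X157.957 Y93.684
M4 S530
G1 X205.129 Y52.188 F2056
G1 X182.479 Y113.710
G0 X155.634 Y90.687
M4 S530
G1 X147.967 Y97.015 F2056
G1 X147.021 Y106.910
G1 X153.349 Y114.577
G1 X163.244 Y115.523
G1 X170.911 Y109.195
G1 X171.857 Y99.300
G1 X165.529 Y91.633
G1 X155.634 Y90.687
M5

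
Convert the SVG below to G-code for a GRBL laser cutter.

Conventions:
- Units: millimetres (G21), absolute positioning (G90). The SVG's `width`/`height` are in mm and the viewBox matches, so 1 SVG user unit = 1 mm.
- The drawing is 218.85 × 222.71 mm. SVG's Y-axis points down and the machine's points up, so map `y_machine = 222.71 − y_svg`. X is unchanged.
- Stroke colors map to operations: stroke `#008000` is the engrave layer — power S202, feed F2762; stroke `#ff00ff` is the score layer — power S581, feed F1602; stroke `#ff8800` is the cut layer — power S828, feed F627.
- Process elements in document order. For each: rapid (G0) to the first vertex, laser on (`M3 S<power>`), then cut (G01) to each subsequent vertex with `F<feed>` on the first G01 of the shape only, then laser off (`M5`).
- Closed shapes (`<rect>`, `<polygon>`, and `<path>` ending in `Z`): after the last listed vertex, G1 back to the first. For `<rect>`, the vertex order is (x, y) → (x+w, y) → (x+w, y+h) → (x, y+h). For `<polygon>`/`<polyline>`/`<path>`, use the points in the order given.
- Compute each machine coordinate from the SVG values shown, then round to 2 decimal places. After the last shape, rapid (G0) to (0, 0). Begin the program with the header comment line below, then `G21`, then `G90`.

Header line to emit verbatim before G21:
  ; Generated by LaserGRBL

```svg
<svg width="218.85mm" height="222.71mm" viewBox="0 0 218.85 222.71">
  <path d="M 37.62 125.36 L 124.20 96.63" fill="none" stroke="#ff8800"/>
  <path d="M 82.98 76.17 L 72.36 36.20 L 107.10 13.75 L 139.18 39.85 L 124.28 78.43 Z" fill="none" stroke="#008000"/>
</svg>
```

Since the viewBox matches the mm dimensions, user units are millimetres directly. The only transform is the Y-flip y_m = 222.71 − y_svg.

Shape 1 is a line segment drawn with `<path>`. Its stroke #ff8800 means cut at S828, F627. After flipping Y the toolpath is (37.62,97.35) → (124.20,126.08).

Shape 2 is a regular polygon drawn with `<path>`. Its stroke #008000 means engrave at S202, F2762. After flipping Y the toolpath is (82.98,146.54) → (72.36,186.51) → (107.10,208.96) → (139.18,182.86) → (124.28,144.28) → (82.98,146.54), returning to the start.

; Generated by LaserGRBL
G21
G90
G0 X37.62 Y97.35
M3 S828
G01 X124.20 Y126.08 F627
M5
G0 X82.98 Y146.54
M3 S202
G01 X72.36 Y186.51 F2762
G01 X107.10 Y208.96
G01 X139.18 Y182.86
G01 X124.28 Y144.28
G01 X82.98 Y146.54
M5
G0 X0.00 Y0.00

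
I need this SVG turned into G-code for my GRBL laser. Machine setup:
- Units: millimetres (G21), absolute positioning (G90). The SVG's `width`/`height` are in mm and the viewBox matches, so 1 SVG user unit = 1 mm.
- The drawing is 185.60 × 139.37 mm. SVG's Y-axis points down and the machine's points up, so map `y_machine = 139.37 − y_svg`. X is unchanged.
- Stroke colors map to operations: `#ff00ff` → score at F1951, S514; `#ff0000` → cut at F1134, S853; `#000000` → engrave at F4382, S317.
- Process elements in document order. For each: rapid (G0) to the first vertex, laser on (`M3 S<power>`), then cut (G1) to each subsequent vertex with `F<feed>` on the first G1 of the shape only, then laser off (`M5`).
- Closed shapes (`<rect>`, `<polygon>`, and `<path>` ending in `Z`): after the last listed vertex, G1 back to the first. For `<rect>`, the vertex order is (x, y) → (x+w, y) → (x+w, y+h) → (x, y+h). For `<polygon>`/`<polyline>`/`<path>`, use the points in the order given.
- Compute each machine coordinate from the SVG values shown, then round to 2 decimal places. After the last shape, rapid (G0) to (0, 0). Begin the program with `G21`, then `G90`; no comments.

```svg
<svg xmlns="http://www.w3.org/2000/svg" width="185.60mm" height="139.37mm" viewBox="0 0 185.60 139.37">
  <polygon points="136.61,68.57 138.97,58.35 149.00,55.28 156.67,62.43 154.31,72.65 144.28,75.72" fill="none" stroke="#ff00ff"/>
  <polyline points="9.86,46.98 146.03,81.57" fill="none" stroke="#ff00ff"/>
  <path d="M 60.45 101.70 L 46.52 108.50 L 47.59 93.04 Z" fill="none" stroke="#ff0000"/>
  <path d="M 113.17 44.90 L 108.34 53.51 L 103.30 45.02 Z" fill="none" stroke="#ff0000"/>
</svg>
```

viewBox `0 0 185.60 139.37` with mm width/height → 1 unit = 1 mm. Flip: y_m = 139.37 − y_svg.

**Shape 1** — `<polygon>` regular polygon, stroke `#ff00ff` → score (S514, F1951). Machine vertices: (136.61,70.80) → (138.97,81.02) → (149.00,84.09) → (156.67,76.94) → (154.31,66.72) → (144.28,63.65) → (136.61,70.80). Closed: final G1 returns to the first vertex.

**Shape 2** — `<polyline>` line segment, stroke `#ff00ff` → score (S514, F1951). Machine vertices: (9.86,92.39) → (146.03,57.80). Open path.

**Shape 3** — `<path>` regular polygon, stroke `#ff0000` → cut (S853, F1134). Machine vertices: (60.45,37.67) → (46.52,30.87) → (47.59,46.33) → (60.45,37.67). Closed: final G1 returns to the first vertex.

**Shape 4** — `<path>` regular polygon, stroke `#ff0000` → cut (S853, F1134). Machine vertices: (113.17,94.47) → (108.34,85.86) → (103.30,94.35) → (113.17,94.47). Closed: final G1 returns to the first vertex.

G21
G90
G0 X136.61 Y70.80
M3 S514
G1 X138.97 Y81.02 F1951
G1 X149.00 Y84.09
G1 X156.67 Y76.94
G1 X154.31 Y66.72
G1 X144.28 Y63.65
G1 X136.61 Y70.80
M5
G0 X9.86 Y92.39
M3 S514
G1 X146.03 Y57.80 F1951
M5
G0 X60.45 Y37.67
M3 S853
G1 X46.52 Y30.87 F1134
G1 X47.59 Y46.33
G1 X60.45 Y37.67
M5
G0 X113.17 Y94.47
M3 S853
G1 X108.34 Y85.86 F1134
G1 X103.30 Y94.35
G1 X113.17 Y94.47
M5
G0 X0.00 Y0.00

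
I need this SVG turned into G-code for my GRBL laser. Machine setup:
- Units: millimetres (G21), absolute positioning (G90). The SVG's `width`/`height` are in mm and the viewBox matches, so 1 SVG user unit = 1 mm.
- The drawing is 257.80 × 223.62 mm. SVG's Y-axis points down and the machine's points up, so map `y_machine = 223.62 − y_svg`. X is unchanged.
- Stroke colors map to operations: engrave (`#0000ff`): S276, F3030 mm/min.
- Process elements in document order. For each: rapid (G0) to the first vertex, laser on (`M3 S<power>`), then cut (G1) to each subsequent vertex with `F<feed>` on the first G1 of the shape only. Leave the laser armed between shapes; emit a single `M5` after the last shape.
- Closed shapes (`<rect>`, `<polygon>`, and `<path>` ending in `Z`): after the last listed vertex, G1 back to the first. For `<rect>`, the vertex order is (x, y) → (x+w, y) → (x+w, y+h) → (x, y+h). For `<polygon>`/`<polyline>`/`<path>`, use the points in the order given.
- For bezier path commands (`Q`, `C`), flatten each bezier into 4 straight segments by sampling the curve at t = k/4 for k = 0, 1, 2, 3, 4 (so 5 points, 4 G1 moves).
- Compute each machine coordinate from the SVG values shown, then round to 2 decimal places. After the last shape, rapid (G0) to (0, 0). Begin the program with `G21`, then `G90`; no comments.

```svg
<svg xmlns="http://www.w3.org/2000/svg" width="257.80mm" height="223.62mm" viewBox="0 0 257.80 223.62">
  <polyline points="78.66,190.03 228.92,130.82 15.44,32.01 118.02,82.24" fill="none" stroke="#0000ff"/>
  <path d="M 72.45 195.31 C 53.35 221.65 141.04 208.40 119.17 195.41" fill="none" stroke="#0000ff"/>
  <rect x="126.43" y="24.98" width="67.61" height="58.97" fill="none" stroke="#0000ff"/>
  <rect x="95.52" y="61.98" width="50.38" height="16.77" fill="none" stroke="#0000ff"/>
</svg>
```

G21
G90
G0 X78.66 Y33.59
M3 S276
G1 X228.92 Y92.80 F3030
G1 X15.44 Y191.61
G1 X118.02 Y141.38
G0 X72.45 Y28.31
M3 S276
G1 X74.77 Y15.36 F3030
G1 X96.85 Y13.51
G1 X118.41 Y19.04
G1 X119.17 Y28.21
G0 X126.43 Y198.64
M3 S276
G1 X194.04 Y198.64 F3030
G1 X194.04 Y139.67
G1 X126.43 Y139.67
G1 X126.43 Y198.64
G0 X95.52 Y161.64
M3 S276
G1 X145.90 Y161.64 F3030
G1 X145.90 Y144.87
G1 X95.52 Y144.87
G1 X95.52 Y161.64
M5
G0 X0.00 Y0.00

Since the viewBox matches the mm dimensions, user units are millimetres directly. The only transform is the Y-flip y_m = 223.62 − y_svg.

Shape 1 is a open polyline drawn with `<polyline>`. Its stroke #0000ff means engrave at S276, F3030. After flipping Y the toolpath is (78.66,33.59) → (228.92,92.80) → (15.44,191.61) → (118.02,141.38).

Shape 2 is a cubic bezier drawn with `<path>`. Its stroke #0000ff means engrave at S276, F3030. After flipping Y the toolpath is (72.45,28.31) → (74.77,15.36) → (96.85,13.51) → (118.41,19.04) → (119.17,28.21).

Shape 3 is a rectangle drawn with `<rect>`. Its stroke #0000ff means engrave at S276, F3030. After flipping Y the toolpath is (126.43,198.64) → (194.04,198.64) → (194.04,139.67) → (126.43,139.67) → (126.43,198.64), returning to the start.

Shape 4 is a rectangle drawn with `<rect>`. Its stroke #0000ff means engrave at S276, F3030. After flipping Y the toolpath is (95.52,161.64) → (145.90,161.64) → (145.90,144.87) → (95.52,144.87) → (95.52,161.64), returning to the start.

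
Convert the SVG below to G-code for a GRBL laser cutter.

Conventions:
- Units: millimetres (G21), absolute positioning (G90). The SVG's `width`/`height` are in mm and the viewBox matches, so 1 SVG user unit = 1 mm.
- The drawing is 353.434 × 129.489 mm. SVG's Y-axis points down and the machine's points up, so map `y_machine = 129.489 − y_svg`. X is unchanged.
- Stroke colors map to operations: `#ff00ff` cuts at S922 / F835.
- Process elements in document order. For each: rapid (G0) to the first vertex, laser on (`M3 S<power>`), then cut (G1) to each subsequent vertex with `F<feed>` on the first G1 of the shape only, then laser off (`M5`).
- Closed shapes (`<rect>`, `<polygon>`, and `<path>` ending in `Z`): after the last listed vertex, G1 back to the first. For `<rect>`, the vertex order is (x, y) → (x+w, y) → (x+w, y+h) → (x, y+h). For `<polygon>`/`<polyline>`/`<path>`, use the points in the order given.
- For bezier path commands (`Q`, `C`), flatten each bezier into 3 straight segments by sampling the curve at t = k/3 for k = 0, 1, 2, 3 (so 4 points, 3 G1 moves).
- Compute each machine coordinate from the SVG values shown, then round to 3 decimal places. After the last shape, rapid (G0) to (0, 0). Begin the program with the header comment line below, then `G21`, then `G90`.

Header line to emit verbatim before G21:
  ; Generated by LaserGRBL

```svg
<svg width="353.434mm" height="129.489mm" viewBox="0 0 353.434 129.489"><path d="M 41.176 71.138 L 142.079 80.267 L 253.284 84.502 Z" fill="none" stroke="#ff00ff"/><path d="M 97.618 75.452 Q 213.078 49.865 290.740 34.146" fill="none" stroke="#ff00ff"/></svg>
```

1 u = 1 mm; y_m = 129.489 − y.

[1] `<path>` closed polygon, #ff00ff→cut S922 F835: (41.176,58.351) → (142.079,49.222) → (253.284,44.987) → (41.176,58.351) (closed)

[2] `<path>` quadratic bezier, #ff00ff→cut S922 F835: (97.618,54.037) → (170.392,69.999) → (234.766,83.767) → (290.740,95.343)

; Generated by LaserGRBL
G21
G90
G0 X41.176 Y58.351
M3 S922
G1 X142.079 Y49.222 F835
G1 X253.284 Y44.987
G1 X41.176 Y58.351
M5
G0 X97.618 Y54.037
M3 S922
G1 X170.392 Y69.999 F835
G1 X234.766 Y83.767
G1 X290.740 Y95.343
M5
G0 X0.000 Y0.000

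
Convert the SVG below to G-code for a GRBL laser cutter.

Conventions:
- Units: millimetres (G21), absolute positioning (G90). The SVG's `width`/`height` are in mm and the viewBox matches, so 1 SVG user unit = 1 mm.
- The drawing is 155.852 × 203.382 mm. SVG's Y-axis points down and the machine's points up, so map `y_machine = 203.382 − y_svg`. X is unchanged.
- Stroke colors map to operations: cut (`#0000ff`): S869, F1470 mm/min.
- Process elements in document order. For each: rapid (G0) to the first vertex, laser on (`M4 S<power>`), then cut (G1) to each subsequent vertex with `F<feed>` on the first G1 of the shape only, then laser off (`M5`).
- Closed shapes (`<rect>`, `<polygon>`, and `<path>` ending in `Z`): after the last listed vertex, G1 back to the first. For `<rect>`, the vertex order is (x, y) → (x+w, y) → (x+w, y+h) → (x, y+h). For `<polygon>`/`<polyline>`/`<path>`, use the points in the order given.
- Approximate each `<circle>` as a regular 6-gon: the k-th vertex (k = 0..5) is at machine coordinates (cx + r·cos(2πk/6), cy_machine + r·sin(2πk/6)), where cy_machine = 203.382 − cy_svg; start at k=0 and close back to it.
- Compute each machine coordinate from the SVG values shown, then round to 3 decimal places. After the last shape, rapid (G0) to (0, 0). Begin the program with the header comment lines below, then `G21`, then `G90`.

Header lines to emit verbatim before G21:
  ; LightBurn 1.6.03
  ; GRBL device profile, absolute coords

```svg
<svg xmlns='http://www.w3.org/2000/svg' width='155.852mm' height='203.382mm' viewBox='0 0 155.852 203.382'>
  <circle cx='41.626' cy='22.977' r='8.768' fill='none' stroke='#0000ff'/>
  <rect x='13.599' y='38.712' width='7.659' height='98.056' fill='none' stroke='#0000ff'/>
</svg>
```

; LightBurn 1.6.03
; GRBL device profile, absolute coords
G21
G90
G0 X50.394 Y180.405
M4 S869
G1 X46.010 Y187.998 F1470
G1 X37.242 Y187.998
G1 X32.858 Y180.405
G1 X37.242 Y172.812
G1 X46.010 Y172.812
G1 X50.394 Y180.405
M5
G0 X13.599 Y164.670
M4 S869
G1 X21.258 Y164.670 F1470
G1 X21.258 Y66.614
G1 X13.599 Y66.614
G1 X13.599 Y164.670
M5
G0 X0.000 Y0.000

1 u = 1 mm; y_m = 203.382 − y.

[1] `<circle>` circle, #0000ff→cut S869 F1470: (50.394,180.405) → (46.010,187.998) → (37.242,187.998) → (32.858,180.405) → (37.242,172.812) → (46.010,172.812) → (50.394,180.405) (closed)

[2] `<rect>` rectangle, #0000ff→cut S869 F1470: (13.599,164.670) → (21.258,164.670) → (21.258,66.614) → (13.599,66.614) → (13.599,164.670) (closed)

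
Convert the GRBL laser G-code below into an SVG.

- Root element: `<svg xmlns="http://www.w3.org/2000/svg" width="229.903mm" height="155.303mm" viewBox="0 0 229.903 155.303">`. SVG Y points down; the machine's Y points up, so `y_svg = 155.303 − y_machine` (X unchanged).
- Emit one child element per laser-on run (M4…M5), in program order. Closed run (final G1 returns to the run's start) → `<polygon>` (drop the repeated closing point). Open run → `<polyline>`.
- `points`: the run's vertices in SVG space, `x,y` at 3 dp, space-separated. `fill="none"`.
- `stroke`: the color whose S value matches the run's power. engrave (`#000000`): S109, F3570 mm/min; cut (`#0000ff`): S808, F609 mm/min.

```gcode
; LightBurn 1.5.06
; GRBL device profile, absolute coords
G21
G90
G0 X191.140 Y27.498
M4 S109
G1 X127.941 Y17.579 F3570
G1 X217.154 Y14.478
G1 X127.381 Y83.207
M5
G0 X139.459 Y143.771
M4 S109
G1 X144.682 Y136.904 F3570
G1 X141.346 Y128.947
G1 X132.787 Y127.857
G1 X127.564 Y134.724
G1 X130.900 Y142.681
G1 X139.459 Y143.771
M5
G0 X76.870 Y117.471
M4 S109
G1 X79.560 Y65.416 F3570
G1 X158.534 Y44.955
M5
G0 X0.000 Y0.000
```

y_svg = 155.303 − y_m. Every run uses S109, so all elements get stroke `#000000` (engrave).

[1] open run; points: 191.140,127.805 127.941,137.724 217.154,140.825 127.381,72.096

[2] closed run; points: 139.459,11.532 144.682,18.399 141.346,26.356 132.787,27.446 127.564,20.579 130.900,12.622

[3] open run; points: 76.870,37.832 79.560,89.887 158.534,110.348

<svg xmlns="http://www.w3.org/2000/svg" width="229.903mm" height="155.303mm" viewBox="0 0 229.903 155.303">
  <polyline points="191.140,127.805 127.941,137.724 217.154,140.825 127.381,72.096" fill="none" stroke="#000000"/>
  <polygon points="139.459,11.532 144.682,18.399 141.346,26.356 132.787,27.446 127.564,20.579 130.900,12.622" fill="none" stroke="#000000"/>
  <polyline points="76.870,37.832 79.560,89.887 158.534,110.348" fill="none" stroke="#000000"/>
</svg>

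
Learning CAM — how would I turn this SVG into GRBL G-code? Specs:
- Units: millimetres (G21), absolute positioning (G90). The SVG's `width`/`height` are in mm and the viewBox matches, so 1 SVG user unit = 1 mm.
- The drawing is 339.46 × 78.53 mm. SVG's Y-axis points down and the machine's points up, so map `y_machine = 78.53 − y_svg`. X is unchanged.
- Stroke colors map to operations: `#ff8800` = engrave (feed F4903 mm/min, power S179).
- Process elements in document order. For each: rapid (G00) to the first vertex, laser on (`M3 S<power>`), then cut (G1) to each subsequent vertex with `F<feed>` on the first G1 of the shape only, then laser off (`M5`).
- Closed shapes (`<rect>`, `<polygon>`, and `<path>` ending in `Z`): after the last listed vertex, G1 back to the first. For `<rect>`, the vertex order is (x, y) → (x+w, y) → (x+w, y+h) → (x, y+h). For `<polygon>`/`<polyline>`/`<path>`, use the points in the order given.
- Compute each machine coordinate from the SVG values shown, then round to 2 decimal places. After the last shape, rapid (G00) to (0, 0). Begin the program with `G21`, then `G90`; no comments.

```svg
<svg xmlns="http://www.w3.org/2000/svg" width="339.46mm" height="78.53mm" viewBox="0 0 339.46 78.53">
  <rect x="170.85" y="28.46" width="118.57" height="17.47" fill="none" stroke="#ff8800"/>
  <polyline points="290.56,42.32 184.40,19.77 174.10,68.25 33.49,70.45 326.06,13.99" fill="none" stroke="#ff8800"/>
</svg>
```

1 u = 1 mm; y_m = 78.53 − y.

[1] `<rect>` rectangle, #ff8800→engrave S179 F4903: (170.85,50.07) → (289.42,50.07) → (289.42,32.60) → (170.85,32.60) → (170.85,50.07) (closed)

[2] `<polyline>` open polyline, #ff8800→engrave S179 F4903: (290.56,36.21) → (184.40,58.76) → (174.10,10.28) → (33.49,8.08) → (326.06,64.54)

G21
G90
G00 X170.85 Y50.07
M3 S179
G1 X289.42 Y50.07 F4903
G1 X289.42 Y32.60
G1 X170.85 Y32.60
G1 X170.85 Y50.07
M5
G00 X290.56 Y36.21
M3 S179
G1 X184.40 Y58.76 F4903
G1 X174.10 Y10.28
G1 X33.49 Y8.08
G1 X326.06 Y64.54
M5
G00 X0.00 Y0.00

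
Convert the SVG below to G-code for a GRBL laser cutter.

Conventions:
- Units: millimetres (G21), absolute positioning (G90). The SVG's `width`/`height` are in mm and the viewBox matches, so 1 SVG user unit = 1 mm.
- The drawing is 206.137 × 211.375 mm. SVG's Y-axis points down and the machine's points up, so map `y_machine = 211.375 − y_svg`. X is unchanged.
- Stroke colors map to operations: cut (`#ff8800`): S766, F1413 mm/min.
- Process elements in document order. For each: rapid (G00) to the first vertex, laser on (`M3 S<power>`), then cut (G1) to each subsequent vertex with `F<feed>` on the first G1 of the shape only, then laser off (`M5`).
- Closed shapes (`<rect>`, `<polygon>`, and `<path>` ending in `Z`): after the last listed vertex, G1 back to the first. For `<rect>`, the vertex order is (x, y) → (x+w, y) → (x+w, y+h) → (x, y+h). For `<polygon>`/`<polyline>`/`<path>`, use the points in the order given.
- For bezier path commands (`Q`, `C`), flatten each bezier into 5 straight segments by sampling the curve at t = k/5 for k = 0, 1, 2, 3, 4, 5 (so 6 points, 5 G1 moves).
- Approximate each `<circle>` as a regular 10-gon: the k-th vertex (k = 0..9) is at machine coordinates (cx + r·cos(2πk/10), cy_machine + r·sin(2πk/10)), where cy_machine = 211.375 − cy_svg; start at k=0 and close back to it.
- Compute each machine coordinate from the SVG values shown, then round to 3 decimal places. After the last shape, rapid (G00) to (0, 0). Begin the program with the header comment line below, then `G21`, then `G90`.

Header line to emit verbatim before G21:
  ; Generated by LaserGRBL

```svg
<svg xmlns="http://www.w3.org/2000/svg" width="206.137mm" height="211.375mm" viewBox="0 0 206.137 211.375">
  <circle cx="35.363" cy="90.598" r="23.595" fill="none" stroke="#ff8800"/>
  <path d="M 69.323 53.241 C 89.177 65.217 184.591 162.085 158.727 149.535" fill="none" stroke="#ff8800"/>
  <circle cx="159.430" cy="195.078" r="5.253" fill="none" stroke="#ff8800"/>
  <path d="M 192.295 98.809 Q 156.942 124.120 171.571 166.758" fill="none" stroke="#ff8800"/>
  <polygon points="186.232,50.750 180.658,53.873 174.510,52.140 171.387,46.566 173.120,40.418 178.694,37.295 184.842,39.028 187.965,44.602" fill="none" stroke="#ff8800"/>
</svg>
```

1 u = 1 mm; y_m = 211.375 − y.

[1] `<circle>` circle, #ff8800→cut S766 F1413: (58.958,120.777) → (54.452,134.646) → (42.654,143.217) → (28.072,143.217) → (16.274,134.646) → (11.768,120.777) → (16.274,106.908) → (28.072,98.337) → (42.654,98.337) → (54.452,106.908) → (58.958,120.777) (closed)

[2] `<path>` cubic bezier, #ff8800→cut S766 F1413: (69.323,158.134) → (88.728,142.316) → (116.819,115.450) → (144.148,86.865) → (161.267,65.886) → (158.727,61.840)

[3] `<circle>` circle, #ff8800→cut S766 F1413: (164.683,16.297) → (163.680,19.385) → (161.053,21.293) → (157.807,21.293) → (155.180,19.385) → (154.177,16.297) → (155.180,13.209) → (157.807,11.301) → (161.053,11.301) → (163.680,13.209) → (164.683,16.297) (closed)

[4] `<path>` quadratic bezier, #ff8800→cut S766 F1413: (192.295,112.566) → (180.153,101.749) → (172.010,89.545) → (167.865,75.955) → (167.719,60.979) → (171.571,44.617)

[5] `<polygon>` regular polygon, #ff8800→cut S766 F1413: (186.232,160.625) → (180.658,157.502) → (174.510,159.235) → (171.387,164.809) → (173.120,170.957) → (178.694,174.080) → (184.842,172.347) → (187.965,166.773) → (186.232,160.625) (closed)

; Generated by LaserGRBL
G21
G90
G00 X58.958 Y120.777
M3 S766
G1 X54.452 Y134.646 F1413
G1 X42.654 Y143.217
G1 X28.072 Y143.217
G1 X16.274 Y134.646
G1 X11.768 Y120.777
G1 X16.274 Y106.908
G1 X28.072 Y98.337
G1 X42.654 Y98.337
G1 X54.452 Y106.908
G1 X58.958 Y120.777
M5
G00 X69.323 Y158.134
M3 S766
G1 X88.728 Y142.316 F1413
G1 X116.819 Y115.450
G1 X144.148 Y86.865
G1 X161.267 Y65.886
G1 X158.727 Y61.840
M5
G00 X164.683 Y16.297
M3 S766
G1 X163.680 Y19.385 F1413
G1 X161.053 Y21.293
G1 X157.807 Y21.293
G1 X155.180 Y19.385
G1 X154.177 Y16.297
G1 X155.180 Y13.209
G1 X157.807 Y11.301
G1 X161.053 Y11.301
G1 X163.680 Y13.209
G1 X164.683 Y16.297
M5
G00 X192.295 Y112.566
M3 S766
G1 X180.153 Y101.749 F1413
G1 X172.010 Y89.545
G1 X167.865 Y75.955
G1 X167.719 Y60.979
G1 X171.571 Y44.617
M5
G00 X186.232 Y160.625
M3 S766
G1 X180.658 Y157.502 F1413
G1 X174.510 Y159.235
G1 X171.387 Y164.809
G1 X173.120 Y170.957
G1 X178.694 Y174.080
G1 X184.842 Y172.347
G1 X187.965 Y166.773
G1 X186.232 Y160.625
M5
G00 X0.000 Y0.000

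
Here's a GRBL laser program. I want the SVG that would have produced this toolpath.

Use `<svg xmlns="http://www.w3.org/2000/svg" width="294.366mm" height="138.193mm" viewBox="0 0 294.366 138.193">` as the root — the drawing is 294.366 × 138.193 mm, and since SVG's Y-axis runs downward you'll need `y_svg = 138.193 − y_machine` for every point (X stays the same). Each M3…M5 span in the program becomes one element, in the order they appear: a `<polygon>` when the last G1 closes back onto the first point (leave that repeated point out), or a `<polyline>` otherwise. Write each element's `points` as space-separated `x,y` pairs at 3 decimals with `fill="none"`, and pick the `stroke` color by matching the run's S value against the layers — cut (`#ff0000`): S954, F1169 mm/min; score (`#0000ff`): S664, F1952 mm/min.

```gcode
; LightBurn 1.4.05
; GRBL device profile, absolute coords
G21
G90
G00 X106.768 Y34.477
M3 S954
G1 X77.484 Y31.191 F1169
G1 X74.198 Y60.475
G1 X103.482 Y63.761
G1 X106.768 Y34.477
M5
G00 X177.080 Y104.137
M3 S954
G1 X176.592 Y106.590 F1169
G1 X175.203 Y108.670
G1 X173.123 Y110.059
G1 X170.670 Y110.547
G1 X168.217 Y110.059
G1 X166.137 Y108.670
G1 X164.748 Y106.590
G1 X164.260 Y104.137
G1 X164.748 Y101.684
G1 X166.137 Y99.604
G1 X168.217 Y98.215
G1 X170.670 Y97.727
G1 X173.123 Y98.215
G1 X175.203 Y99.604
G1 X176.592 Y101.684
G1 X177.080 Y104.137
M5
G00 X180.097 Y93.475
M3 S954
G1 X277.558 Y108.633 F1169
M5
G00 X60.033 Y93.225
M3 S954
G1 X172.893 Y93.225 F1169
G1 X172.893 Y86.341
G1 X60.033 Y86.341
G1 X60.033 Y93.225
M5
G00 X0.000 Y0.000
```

<svg xmlns="http://www.w3.org/2000/svg" width="294.366mm" height="138.193mm" viewBox="0 0 294.366 138.193">
  <polygon points="106.768,103.716 77.484,107.002 74.198,77.718 103.482,74.432" fill="none" stroke="#ff0000"/>
  <polygon points="177.080,34.056 176.592,31.603 175.203,29.523 173.123,28.134 170.670,27.646 168.217,28.134 166.137,29.523 164.748,31.603 164.260,34.056 164.748,36.509 166.137,38.589 168.217,39.978 170.670,40.466 173.123,39.978 175.203,38.589 176.592,36.509" fill="none" stroke="#ff0000"/>
  <polyline points="180.097,44.718 277.558,29.560" fill="none" stroke="#ff0000"/>
  <polygon points="60.033,44.968 172.893,44.968 172.893,51.852 60.033,51.852" fill="none" stroke="#ff0000"/>
</svg>

Each laser-on run becomes one SVG element. Flip Y back into SVG space with y_svg = 138.193 − y_machine. Every run uses S954, so all elements get stroke `#ff0000` (cut).

Run 1: The run returns to its start, so emit a `<polygon>` with points (Y-flipped): 106.768,103.716 77.484,107.002 74.198,77.718 103.482,74.432.

Run 2: The run returns to its start, so emit a `<polygon>` with points (Y-flipped): 177.080,34.056 176.592,31.603 175.203,29.523 173.123,28.134 170.670,27.646 168.217,28.134 166.137,29.523 164.748,31.603 164.260,34.056 164.748,36.509 166.137,38.589 168.217,39.978 170.670,40.466 173.123,39.978 175.203,38.589 176.592,36.509.

Run 3: The run is open, so emit a `<polyline>` with points (Y-flipped): 180.097,44.718 277.558,29.560.

Run 4: The run returns to its start, so emit a `<polygon>` with points (Y-flipped): 60.033,44.968 172.893,44.968 172.893,51.852 60.033,51.852.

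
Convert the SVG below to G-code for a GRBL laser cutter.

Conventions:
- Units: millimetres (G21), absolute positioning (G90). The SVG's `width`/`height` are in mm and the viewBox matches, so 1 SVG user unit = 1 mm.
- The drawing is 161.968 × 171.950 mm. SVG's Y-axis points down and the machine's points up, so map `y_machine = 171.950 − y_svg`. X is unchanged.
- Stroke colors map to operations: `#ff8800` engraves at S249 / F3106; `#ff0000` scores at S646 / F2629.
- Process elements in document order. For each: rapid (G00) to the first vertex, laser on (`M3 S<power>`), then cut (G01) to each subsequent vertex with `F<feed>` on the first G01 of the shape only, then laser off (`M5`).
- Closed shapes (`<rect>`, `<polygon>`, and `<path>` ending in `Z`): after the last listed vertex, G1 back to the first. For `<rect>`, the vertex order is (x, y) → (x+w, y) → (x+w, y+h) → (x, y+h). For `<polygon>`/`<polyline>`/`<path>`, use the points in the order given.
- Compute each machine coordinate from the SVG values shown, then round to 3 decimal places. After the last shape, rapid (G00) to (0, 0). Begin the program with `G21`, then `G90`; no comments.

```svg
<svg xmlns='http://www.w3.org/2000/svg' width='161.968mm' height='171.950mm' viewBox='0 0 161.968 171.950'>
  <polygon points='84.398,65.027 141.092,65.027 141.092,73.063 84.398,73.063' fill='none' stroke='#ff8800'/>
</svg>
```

G21
G90
G00 X84.398 Y106.923
M3 S249
G01 X141.092 Y106.923 F3106
G01 X141.092 Y98.887
G01 X84.398 Y98.887
G01 X84.398 Y106.923
M5
G00 X0.000 Y0.000

viewBox `0 0 161.968 171.950` with mm width/height → 1 unit = 1 mm. Flip: y_m = 171.950 − y_svg.

**Shape 1** — `<polygon>` rectangle, stroke `#ff8800` → engrave (S249, F3106). Machine vertices: (84.398,106.923) → (141.092,106.923) → (141.092,98.887) → (84.398,98.887) → (84.398,106.923). Closed: final G1 returns to the first vertex.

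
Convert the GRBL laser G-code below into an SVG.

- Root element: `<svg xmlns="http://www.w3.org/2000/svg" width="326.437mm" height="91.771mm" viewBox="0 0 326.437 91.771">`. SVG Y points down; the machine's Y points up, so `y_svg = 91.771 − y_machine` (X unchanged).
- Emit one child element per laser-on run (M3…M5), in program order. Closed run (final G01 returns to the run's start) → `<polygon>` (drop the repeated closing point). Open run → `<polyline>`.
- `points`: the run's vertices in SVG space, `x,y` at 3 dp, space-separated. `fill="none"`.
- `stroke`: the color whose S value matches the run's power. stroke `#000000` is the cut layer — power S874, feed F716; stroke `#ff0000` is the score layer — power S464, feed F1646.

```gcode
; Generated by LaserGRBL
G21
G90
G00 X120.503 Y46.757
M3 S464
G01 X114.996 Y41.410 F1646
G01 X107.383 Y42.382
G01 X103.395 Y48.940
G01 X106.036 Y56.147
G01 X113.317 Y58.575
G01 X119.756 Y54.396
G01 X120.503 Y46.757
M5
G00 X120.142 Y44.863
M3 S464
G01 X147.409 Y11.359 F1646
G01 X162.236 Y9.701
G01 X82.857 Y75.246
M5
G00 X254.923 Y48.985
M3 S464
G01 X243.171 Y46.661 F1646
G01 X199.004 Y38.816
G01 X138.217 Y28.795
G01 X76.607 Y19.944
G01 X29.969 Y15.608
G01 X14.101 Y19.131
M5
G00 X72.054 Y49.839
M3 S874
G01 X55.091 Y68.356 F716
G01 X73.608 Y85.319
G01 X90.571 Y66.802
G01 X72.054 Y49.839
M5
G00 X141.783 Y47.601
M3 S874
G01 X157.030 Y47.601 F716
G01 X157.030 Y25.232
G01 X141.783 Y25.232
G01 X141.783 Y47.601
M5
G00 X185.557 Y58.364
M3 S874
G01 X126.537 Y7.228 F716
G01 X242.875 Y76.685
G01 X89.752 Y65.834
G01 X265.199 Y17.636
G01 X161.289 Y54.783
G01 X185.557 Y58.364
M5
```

<svg xmlns="http://www.w3.org/2000/svg" width="326.437mm" height="91.771mm" viewBox="0 0 326.437 91.771">
  <polygon points="120.503,45.014 114.996,50.361 107.383,49.389 103.395,42.831 106.036,35.624 113.317,33.196 119.756,37.375" fill="none" stroke="#ff0000"/>
  <polyline points="120.142,46.908 147.409,80.412 162.236,82.070 82.857,16.525" fill="none" stroke="#ff0000"/>
  <polyline points="254.923,42.786 243.171,45.110 199.004,52.955 138.217,62.976 76.607,71.827 29.969,76.163 14.101,72.640" fill="none" stroke="#ff0000"/>
  <polygon points="72.054,41.932 55.091,23.415 73.608,6.452 90.571,24.969" fill="none" stroke="#000000"/>
  <polygon points="141.783,44.170 157.030,44.170 157.030,66.539 141.783,66.539" fill="none" stroke="#000000"/>
  <polygon points="185.557,33.407 126.537,84.543 242.875,15.086 89.752,25.937 265.199,74.135 161.289,36.988" fill="none" stroke="#000000"/>
</svg>

Each laser-on run becomes one SVG element. Flip Y back into SVG space with y_svg = 91.771 − y_machine.

Run 1: S464 ⇒ score layer `#ff0000`. The run returns to its start, so emit a `<polygon>` with points (Y-flipped): 120.503,45.014 114.996,50.361 107.383,49.389 103.395,42.831 106.036,35.624 113.317,33.196 119.756,37.375.

Run 2: power S464 maps to stroke `#ff0000` (score). The run is open, so emit a `<polyline>` with points (Y-flipped): 120.142,46.908 147.409,80.412 162.236,82.070 82.857,16.525.

Run 3: S464 ⇒ score layer `#ff0000`. The run is open, so emit a `<polyline>` with points (Y-flipped): 254.923,42.786 243.171,45.110 199.004,52.955 138.217,62.976 76.607,71.827 29.969,76.163 14.101,72.640.

Run 4: S874 ⇒ cut layer `#000000`. The run returns to its start, so emit a `<polygon>` with points (Y-flipped): 72.054,41.932 55.091,23.415 73.608,6.452 90.571,24.969.

Run 5: S874 ⇒ cut layer `#000000`. The run returns to its start, so emit a `<polygon>` with points (Y-flipped): 141.783,44.170 157.030,44.170 157.030,66.539 141.783,66.539.

Run 6: power S874 maps to stroke `#000000` (cut). The run returns to its start, so emit a `<polygon>` with points (Y-flipped): 185.557,33.407 126.537,84.543 242.875,15.086 89.752,25.937 265.199,74.135 161.289,36.988.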